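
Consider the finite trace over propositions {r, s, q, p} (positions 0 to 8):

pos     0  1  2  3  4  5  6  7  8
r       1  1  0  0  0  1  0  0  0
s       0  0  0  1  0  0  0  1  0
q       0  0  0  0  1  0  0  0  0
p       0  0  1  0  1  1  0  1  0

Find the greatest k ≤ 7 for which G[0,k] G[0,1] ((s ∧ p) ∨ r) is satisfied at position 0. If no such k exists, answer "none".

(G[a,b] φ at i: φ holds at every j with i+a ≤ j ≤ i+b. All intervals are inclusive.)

G[0,1] ((s ∧ p) ∨ r) must hold from j=0 onward; find where it first fails.
  j=0: holds
  j=1: fails
Holds on [0,0], so largest k = 0.

0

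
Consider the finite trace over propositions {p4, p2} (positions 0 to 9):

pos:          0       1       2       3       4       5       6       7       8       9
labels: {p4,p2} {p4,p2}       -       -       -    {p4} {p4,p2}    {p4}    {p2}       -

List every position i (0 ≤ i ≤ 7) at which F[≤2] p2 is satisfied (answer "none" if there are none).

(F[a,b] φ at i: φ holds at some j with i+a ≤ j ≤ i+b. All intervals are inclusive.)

0, 1, 4, 5, 6, 7

Evaluate at each i in [0,7]:
  i=0: ✓ (witness j=0)
  i=1: ✓ (witness j=1)
  i=2: ✗ (none in [2,4])
  i=3: ✗ (none in [3,5])
  i=4: ✓ (witness j=6)
  i=5: ✓ (witness j=6)
  i=6: ✓ (witness j=6)
  i=7: ✓ (witness j=8)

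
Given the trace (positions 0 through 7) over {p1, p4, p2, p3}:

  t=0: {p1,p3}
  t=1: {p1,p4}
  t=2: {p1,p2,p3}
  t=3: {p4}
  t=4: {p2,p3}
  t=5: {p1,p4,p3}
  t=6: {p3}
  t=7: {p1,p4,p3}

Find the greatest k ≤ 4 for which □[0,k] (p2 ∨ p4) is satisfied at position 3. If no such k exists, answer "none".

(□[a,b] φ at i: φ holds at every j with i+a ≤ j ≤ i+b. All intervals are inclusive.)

2

(p2 ∨ p4) must hold from j=3 onward; find where it first fails.
  j=3: holds
  j=4: holds
  j=5: holds
  j=6: fails
Holds on [3,5], so largest k = 2.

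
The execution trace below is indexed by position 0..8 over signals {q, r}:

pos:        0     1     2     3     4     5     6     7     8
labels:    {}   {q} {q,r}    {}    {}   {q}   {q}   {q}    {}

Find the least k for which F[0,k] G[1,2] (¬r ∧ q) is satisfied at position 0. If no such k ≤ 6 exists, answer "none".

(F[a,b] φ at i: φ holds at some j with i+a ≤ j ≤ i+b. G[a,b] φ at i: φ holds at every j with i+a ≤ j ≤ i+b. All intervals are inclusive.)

4

Scan j = 0,1,… for G[1,2] (¬r ∧ q):
  j=0: fails
  j=1: fails
  j=2: fails
  j=3: fails
  j=4: holds
First hit at j=4, so smallest k = 4-0 = 4.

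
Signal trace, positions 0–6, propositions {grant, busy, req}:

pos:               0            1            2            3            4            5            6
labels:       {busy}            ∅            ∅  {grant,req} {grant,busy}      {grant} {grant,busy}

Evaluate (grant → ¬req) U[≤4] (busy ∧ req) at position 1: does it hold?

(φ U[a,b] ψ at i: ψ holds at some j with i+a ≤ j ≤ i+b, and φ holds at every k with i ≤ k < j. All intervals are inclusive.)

Does not hold

Need some j in [1,5] with (busy ∧ req), and (grant → ¬req) at every k in [1,j-1].
  j=1: (busy ∧ req) false.
  j=2: (busy ∧ req) false.
  j=3: (busy ∧ req) false.
  j=4: (busy ∧ req) false.
  j=5: (busy ∧ req) false.
No j in the window works → until fails.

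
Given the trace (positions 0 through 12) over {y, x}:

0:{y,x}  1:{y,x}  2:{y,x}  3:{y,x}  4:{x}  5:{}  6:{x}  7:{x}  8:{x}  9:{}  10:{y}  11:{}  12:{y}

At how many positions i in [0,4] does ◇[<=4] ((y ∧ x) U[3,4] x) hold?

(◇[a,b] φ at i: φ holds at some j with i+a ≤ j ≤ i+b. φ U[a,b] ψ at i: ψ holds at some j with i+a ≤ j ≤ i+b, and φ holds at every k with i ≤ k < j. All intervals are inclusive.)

Evaluate at each i in [0,4]:
  i=0: ✓ (witness j=0)
  i=1: ✓ (witness j=1)
  i=2: ✗ (none in [2,6])
  i=3: ✗ (none in [3,7])
  i=4: ✗ (none in [4,8])
Positions where it holds: {0, 1} → 2.

2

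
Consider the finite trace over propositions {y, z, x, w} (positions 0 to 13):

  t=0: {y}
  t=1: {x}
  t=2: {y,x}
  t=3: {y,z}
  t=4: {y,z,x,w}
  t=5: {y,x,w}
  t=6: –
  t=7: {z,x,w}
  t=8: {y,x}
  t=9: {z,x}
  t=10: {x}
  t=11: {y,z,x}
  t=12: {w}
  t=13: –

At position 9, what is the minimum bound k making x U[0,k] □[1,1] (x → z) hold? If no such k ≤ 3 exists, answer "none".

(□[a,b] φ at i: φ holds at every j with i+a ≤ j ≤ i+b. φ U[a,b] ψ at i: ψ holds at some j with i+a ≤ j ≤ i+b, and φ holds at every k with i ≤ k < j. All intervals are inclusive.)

Need earliest j ≥ 9 with □[1,1] (x → z), and x at every k in [9,j-1].
  j=9: rhs fails.
  j=10: rhs holds; lhs holds on [9,9]. k = 1.

1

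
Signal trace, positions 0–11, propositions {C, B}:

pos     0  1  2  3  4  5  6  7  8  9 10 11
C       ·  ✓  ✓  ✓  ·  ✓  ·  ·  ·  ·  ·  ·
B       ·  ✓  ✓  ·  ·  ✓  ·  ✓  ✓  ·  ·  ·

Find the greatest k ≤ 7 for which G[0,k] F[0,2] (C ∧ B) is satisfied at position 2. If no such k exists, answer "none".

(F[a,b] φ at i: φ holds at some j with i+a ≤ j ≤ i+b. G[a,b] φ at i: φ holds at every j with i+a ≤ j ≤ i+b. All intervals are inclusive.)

3

F[0,2] (C ∧ B) must hold from j=2 onward; find where it first fails.
  j=2: holds
  j=3: holds
  j=4: holds
  j=5: holds
  j=6: fails
Holds on [2,5], so largest k = 3.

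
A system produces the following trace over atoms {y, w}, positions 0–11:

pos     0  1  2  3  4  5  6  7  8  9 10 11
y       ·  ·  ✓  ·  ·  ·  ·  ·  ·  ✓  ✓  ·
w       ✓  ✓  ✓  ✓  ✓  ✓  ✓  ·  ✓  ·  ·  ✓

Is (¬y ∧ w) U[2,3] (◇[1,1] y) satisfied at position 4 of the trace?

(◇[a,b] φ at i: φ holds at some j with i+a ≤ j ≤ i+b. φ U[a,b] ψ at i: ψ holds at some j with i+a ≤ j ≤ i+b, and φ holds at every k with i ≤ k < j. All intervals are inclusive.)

False

Need some j in [6,7] with ◇[1,1] y, and (¬y ∧ w) at every k in [4,j-1].
  j=6: ◇[1,1] y — fails (none in [7,7]).
  j=7: ◇[1,1] y — fails (none in [8,8]).
No j in the window works → until fails.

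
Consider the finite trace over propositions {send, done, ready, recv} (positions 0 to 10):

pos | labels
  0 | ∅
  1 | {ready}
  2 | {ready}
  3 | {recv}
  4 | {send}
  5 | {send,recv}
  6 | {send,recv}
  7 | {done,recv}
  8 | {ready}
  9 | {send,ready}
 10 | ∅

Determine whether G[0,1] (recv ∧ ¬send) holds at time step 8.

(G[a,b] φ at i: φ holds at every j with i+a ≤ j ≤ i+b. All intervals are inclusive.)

No

Check (recv ∧ ¬send) at every j in [8,9]:
  j=8: false
  j=9: false
Fails at j=8 → formula fails.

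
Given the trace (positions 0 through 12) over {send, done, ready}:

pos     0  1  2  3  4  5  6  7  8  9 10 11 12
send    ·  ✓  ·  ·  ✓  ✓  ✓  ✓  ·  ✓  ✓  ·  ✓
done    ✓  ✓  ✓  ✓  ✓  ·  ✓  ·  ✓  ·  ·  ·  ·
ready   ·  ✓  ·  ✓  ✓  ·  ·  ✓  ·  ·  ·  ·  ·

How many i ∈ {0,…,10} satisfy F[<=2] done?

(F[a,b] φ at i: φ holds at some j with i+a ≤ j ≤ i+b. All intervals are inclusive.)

Evaluate at each i in [0,10]:
  i=0: ✓ (witness j=0)
  i=1: ✓ (witness j=1)
  i=2: ✓ (witness j=2)
  i=3: ✓ (witness j=3)
  i=4: ✓ (witness j=4)
  i=5: ✓ (witness j=6)
  i=6: ✓ (witness j=6)
  i=7: ✓ (witness j=8)
  i=8: ✓ (witness j=8)
  i=9: ✗ (none in [9,11])
  i=10: ✗ (none in [10,12])
Positions where it holds: {0, 1, 2, 3, 4, 5, 6, 7, 8} → 9.

9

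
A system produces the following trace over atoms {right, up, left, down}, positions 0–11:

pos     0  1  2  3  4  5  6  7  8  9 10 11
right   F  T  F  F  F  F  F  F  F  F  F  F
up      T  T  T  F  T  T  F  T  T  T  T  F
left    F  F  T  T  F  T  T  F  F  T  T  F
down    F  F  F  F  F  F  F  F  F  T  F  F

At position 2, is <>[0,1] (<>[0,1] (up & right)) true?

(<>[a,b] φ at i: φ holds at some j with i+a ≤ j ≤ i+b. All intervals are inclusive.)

Check <>[0,1] (up & right) at each j in [2,3]:
  j=2: fails (none in [2,3])
  j=3: fails (none in [3,4])
No position in the window satisfies it → formula fails.

No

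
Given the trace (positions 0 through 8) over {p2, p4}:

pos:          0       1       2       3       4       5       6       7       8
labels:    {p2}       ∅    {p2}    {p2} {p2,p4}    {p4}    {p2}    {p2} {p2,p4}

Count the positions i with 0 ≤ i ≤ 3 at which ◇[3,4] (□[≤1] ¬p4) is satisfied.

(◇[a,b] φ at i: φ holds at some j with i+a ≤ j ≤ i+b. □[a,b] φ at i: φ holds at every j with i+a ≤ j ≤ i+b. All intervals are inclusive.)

2

Evaluate at each i in [0,3]:
  i=0: ✗ (none in [3,4])
  i=1: ✗ (none in [4,5])
  i=2: ✓ (witness j=6)
  i=3: ✓ (witness j=6)
Positions where it holds: {2, 3} → 2.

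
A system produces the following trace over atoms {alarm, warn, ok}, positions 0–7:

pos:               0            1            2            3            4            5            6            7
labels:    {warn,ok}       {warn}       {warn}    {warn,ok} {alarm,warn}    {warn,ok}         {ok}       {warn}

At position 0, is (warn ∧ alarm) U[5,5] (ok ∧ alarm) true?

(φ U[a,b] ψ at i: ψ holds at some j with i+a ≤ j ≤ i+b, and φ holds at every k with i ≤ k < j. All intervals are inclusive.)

Need some j in [5,5] with (ok ∧ alarm), and (warn ∧ alarm) at every k in [0,j-1].
  j=5: (ok ∧ alarm) false.
No j in the window works → until fails.

False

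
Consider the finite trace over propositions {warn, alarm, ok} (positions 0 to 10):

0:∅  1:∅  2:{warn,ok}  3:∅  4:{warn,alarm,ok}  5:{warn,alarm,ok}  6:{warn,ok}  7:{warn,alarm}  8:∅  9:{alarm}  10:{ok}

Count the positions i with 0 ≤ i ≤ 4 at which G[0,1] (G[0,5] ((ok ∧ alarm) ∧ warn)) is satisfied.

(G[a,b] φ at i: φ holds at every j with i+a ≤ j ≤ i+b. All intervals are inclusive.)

Evaluate at each i in [0,4]:
  i=0: ✗ (fails at j=0)
  i=1: ✗ (fails at j=1)
  i=2: ✗ (fails at j=2)
  i=3: ✗ (fails at j=3)
  i=4: ✗ (fails at j=4)
Positions where it holds: {} → 0.

0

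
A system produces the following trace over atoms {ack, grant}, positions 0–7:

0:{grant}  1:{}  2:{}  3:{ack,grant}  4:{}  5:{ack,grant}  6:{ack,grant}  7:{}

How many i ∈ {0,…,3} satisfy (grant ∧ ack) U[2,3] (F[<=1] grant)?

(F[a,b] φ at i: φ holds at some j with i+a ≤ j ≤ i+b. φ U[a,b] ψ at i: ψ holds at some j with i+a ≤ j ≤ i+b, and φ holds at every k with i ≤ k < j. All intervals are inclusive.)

0

Evaluate at each i in [0,3]:
  i=0: ✗ (lhs fails at k=0 before rhs at j=2)
  i=1: ✗ (lhs fails at k=1 before rhs at j=3)
  i=2: ✗ (lhs fails at k=2 before rhs at j=4)
  i=3: ✗ (lhs fails at k=4 before rhs at j=5)
Positions where it holds: {} → 0.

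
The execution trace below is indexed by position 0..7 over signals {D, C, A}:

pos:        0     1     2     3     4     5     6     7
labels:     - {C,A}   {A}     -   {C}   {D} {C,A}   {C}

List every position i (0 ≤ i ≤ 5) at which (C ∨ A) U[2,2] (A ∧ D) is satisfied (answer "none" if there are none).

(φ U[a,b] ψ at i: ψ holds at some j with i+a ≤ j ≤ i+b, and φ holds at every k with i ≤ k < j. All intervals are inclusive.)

Evaluate at each i in [0,5]:
  i=0: ✗ (no rhs in [2,2])
  i=1: ✗ (no rhs in [3,3])
  i=2: ✗ (no rhs in [4,4])
  i=3: ✗ (no rhs in [5,5])
  i=4: ✗ (no rhs in [6,6])
  i=5: ✗ (no rhs in [7,7])

none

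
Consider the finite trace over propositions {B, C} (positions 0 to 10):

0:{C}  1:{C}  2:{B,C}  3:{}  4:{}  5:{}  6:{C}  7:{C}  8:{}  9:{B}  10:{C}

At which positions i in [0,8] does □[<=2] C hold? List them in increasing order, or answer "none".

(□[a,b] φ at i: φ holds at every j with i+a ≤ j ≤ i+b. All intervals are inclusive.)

Evaluate at each i in [0,8]:
  i=0: ✓ (all of [0,2])
  i=1: ✗ (fails at j=3)
  i=2: ✗ (fails at j=3)
  i=3: ✗ (fails at j=3)
  i=4: ✗ (fails at j=4)
  i=5: ✗ (fails at j=5)
  i=6: ✗ (fails at j=8)
  i=7: ✗ (fails at j=8)
  i=8: ✗ (fails at j=8)

0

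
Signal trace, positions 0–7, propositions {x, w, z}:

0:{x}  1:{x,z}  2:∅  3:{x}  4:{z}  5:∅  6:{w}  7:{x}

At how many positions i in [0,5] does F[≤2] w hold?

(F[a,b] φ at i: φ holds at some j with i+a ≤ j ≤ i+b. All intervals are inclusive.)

Evaluate at each i in [0,5]:
  i=0: ✗ (none in [0,2])
  i=1: ✗ (none in [1,3])
  i=2: ✗ (none in [2,4])
  i=3: ✗ (none in [3,5])
  i=4: ✓ (witness j=6)
  i=5: ✓ (witness j=6)
Positions where it holds: {4, 5} → 2.

2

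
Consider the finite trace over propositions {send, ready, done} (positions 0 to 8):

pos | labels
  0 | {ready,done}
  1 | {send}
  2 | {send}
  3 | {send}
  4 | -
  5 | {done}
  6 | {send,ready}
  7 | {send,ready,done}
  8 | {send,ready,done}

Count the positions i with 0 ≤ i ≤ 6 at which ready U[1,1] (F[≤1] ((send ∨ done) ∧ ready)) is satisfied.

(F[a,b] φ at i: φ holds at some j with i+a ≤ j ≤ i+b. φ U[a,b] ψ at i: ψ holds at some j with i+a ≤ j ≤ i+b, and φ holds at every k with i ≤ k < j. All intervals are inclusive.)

1

Evaluate at each i in [0,6]:
  i=0: ✗ (no rhs in [1,1])
  i=1: ✗ (no rhs in [2,2])
  i=2: ✗ (no rhs in [3,3])
  i=3: ✗ (no rhs in [4,4])
  i=4: ✗ (lhs fails at k=4 before rhs at j=5)
  i=5: ✗ (lhs fails at k=5 before rhs at j=6)
  i=6: ✓ (rhs at j=7; lhs holds on [6,6])
Positions where it holds: {6} → 1.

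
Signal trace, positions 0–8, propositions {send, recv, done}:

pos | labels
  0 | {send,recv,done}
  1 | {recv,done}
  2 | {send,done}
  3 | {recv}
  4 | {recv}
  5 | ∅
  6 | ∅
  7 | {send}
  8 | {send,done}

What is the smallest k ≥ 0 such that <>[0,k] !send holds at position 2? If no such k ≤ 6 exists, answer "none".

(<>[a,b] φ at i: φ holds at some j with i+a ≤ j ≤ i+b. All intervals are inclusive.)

1

Scan j = 2,3,… for !send:
  j=2: fails
  j=3: holds
First hit at j=3, so smallest k = 3-2 = 1.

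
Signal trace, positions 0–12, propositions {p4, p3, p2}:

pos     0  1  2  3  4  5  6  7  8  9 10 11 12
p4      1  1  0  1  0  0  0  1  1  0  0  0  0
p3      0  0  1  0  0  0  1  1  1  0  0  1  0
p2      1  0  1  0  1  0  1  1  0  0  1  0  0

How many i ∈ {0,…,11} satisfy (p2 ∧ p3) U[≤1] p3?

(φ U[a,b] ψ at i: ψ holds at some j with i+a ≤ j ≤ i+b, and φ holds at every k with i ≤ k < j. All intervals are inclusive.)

5

Evaluate at each i in [0,11]:
  i=0: ✗ (no rhs in [0,1])
  i=1: ✗ (lhs fails at k=1 before rhs at j=2)
  i=2: ✓ (rhs at j=2)
  i=3: ✗ (no rhs in [3,4])
  i=4: ✗ (no rhs in [4,5])
  i=5: ✗ (lhs fails at k=5 before rhs at j=6)
  i=6: ✓ (rhs at j=6)
  i=7: ✓ (rhs at j=7)
  i=8: ✓ (rhs at j=8)
  i=9: ✗ (no rhs in [9,10])
  i=10: ✗ (lhs fails at k=10 before rhs at j=11)
  i=11: ✓ (rhs at j=11)
Positions where it holds: {2, 6, 7, 8, 11} → 5.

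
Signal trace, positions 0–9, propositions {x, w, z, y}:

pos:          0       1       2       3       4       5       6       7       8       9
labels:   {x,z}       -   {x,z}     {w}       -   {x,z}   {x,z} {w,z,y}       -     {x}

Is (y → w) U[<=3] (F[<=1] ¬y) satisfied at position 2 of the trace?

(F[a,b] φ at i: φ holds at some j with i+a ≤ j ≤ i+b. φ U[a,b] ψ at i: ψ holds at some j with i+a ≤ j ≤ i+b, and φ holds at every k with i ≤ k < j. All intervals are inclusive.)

Holds

Need some j in [2,5] with F[<=1] ¬y, and (y → w) at every k in [2,j-1].
  j=2: F[<=1] ¬y holds; no prefix to check → satisfied.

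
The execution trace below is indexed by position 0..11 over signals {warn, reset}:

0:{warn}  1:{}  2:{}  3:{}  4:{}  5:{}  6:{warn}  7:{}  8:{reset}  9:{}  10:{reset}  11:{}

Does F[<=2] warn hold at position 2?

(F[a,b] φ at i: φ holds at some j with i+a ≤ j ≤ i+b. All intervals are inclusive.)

Check warn at each j in [2,4]:
  j=2: false
  j=3: false
  j=4: false
No position in the window satisfies it → formula fails.

Does not hold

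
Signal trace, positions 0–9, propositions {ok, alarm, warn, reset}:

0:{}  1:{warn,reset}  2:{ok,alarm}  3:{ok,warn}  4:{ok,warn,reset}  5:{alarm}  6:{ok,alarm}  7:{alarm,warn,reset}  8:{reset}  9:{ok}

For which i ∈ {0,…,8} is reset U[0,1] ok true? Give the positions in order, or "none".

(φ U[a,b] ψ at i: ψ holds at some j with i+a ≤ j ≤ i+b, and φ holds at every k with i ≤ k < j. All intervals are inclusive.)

1, 2, 3, 4, 6, 8

Evaluate at each i in [0,8]:
  i=0: ✗ (no rhs in [0,1])
  i=1: ✓ (rhs at j=2; lhs holds on [1,1])
  i=2: ✓ (rhs at j=2)
  i=3: ✓ (rhs at j=3)
  i=4: ✓ (rhs at j=4)
  i=5: ✗ (lhs fails at k=5 before rhs at j=6)
  i=6: ✓ (rhs at j=6)
  i=7: ✗ (no rhs in [7,8])
  i=8: ✓ (rhs at j=9; lhs holds on [8,8])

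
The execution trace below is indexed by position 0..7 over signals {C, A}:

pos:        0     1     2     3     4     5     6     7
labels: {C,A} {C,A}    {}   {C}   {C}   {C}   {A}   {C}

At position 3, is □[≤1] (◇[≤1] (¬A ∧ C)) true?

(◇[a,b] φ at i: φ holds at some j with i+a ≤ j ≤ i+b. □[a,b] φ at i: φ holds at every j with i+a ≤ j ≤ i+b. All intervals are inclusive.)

Check ◇[≤1] (¬A ∧ C) at every j in [3,4]:
  j=3: holds (witness at 3)
  j=4: holds (witness at 4)
All positions satisfy it → formula holds.

Holds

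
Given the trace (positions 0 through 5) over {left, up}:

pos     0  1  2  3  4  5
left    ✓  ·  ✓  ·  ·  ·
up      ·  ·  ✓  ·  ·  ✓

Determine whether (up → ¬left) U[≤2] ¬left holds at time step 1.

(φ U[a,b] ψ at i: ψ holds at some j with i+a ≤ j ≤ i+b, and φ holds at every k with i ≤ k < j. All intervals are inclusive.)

True

Need some j in [1,3] with ¬left, and (up → ¬left) at every k in [1,j-1].
  j=1: ¬left holds; no prefix to check → satisfied.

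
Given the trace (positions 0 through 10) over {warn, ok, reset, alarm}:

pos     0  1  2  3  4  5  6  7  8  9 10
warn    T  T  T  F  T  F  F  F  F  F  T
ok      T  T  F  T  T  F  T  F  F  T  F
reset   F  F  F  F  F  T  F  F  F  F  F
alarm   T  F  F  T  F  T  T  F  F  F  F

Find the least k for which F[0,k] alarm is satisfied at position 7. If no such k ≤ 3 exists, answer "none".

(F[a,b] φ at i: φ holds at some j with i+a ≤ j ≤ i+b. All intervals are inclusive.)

Scan j = 7,8,… for alarm:
  j=7: fails
  j=8: fails
  j=9: fails
  j=10: fails
No j in [7,10] satisfies it → none.

none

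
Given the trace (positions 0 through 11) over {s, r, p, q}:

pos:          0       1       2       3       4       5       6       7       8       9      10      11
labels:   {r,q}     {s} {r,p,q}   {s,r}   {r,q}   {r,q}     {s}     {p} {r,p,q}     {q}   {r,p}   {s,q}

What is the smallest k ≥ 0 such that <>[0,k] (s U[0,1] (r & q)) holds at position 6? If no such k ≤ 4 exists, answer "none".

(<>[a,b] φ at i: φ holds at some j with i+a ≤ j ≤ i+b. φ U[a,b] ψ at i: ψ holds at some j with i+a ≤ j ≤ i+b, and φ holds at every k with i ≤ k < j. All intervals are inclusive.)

2

Scan j = 6,7,… for (s U[0,1] (r & q)):
  j=6: fails
  j=7: fails
  j=8: holds
First hit at j=8, so smallest k = 8-6 = 2.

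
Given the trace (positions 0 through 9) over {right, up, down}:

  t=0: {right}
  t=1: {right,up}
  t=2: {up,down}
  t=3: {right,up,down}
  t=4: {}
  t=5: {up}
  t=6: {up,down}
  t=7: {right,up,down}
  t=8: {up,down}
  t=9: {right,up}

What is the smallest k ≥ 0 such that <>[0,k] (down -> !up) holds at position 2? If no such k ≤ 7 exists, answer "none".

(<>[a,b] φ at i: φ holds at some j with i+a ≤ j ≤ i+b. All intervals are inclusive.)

2

Scan j = 2,3,… for (down -> !up):
  j=2: fails
  j=3: fails
  j=4: holds
First hit at j=4, so smallest k = 4-2 = 2.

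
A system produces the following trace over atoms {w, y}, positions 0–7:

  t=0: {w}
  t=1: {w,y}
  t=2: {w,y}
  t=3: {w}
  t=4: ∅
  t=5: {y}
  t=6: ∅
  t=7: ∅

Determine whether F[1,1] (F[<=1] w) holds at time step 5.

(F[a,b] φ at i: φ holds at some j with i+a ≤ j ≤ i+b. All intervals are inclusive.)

Check F[<=1] w at each j in [6,6]:
  j=6: fails (none in [6,7])
No position in the window satisfies it → formula fails.

No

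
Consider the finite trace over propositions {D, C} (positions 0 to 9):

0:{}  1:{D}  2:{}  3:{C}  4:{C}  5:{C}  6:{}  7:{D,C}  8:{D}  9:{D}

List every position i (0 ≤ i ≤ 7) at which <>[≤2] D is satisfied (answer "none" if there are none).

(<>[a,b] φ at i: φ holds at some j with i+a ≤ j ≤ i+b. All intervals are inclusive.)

Evaluate at each i in [0,7]:
  i=0: ✓ (witness j=1)
  i=1: ✓ (witness j=1)
  i=2: ✗ (none in [2,4])
  i=3: ✗ (none in [3,5])
  i=4: ✗ (none in [4,6])
  i=5: ✓ (witness j=7)
  i=6: ✓ (witness j=7)
  i=7: ✓ (witness j=7)

0, 1, 5, 6, 7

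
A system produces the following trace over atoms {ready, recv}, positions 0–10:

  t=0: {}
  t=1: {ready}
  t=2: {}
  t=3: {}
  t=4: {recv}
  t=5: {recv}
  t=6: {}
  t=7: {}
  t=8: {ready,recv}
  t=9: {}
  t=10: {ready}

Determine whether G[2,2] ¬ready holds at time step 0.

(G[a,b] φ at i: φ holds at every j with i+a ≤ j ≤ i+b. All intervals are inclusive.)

Holds

Check ¬ready at every j in [2,2]:
  j=2: true
All positions satisfy it → formula holds.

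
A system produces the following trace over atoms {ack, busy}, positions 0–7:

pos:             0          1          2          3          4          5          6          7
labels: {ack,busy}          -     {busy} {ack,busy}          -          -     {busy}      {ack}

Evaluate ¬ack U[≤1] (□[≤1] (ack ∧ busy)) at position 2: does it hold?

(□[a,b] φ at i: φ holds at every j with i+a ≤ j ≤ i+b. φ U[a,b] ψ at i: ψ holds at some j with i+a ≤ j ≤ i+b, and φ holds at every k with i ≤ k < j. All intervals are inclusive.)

Need some j in [2,3] with □[≤1] (ack ∧ busy), and ¬ack at every k in [2,j-1].
  j=2: □[≤1] (ack ∧ busy) — fails at 2.
  j=3: □[≤1] (ack ∧ busy) — fails at 4.
No j in the window works → until fails.

False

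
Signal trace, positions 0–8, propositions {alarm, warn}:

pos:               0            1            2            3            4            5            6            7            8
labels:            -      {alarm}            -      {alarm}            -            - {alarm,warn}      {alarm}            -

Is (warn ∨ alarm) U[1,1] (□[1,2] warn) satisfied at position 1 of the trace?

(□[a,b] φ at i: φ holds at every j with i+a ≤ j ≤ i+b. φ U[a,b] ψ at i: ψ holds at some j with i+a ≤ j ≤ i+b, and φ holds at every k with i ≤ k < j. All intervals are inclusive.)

Need some j in [2,2] with □[1,2] warn, and (warn ∨ alarm) at every k in [1,j-1].
  j=2: □[1,2] warn — fails at 3.
No j in the window works → until fails.

Does not hold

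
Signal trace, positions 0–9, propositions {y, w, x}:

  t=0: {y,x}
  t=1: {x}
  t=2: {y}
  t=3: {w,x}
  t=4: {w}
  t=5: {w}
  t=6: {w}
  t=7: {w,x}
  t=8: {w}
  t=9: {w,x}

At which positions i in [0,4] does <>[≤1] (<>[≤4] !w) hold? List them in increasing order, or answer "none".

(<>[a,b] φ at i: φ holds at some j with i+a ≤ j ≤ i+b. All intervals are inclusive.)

Evaluate at each i in [0,4]:
  i=0: ✓ (witness j=0)
  i=1: ✓ (witness j=1)
  i=2: ✓ (witness j=2)
  i=3: ✗ (none in [3,4])
  i=4: ✗ (none in [4,5])

0, 1, 2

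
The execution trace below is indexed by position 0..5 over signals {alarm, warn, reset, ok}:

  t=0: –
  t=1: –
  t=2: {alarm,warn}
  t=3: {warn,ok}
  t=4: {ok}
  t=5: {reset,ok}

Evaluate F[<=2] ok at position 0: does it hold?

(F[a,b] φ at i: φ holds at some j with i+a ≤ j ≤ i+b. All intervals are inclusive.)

Check ok at each j in [0,2]:
  j=0: false
  j=1: false
  j=2: false
No position in the window satisfies it → formula fails.

Does not hold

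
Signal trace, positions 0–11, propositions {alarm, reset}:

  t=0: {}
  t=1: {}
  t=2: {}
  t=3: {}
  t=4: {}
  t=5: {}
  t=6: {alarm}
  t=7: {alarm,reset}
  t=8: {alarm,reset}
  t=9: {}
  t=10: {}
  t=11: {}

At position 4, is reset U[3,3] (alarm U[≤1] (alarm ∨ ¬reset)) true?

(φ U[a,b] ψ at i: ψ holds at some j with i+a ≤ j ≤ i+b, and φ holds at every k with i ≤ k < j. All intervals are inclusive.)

No

Need some j in [7,7] with (alarm U[≤1] (alarm ∨ ¬reset)), and reset at every k in [4,j-1].
  j=7: (alarm U[≤1] (alarm ∨ ¬reset)) holds, but reset fails at k=4 → not this j.
No j in the window works → until fails.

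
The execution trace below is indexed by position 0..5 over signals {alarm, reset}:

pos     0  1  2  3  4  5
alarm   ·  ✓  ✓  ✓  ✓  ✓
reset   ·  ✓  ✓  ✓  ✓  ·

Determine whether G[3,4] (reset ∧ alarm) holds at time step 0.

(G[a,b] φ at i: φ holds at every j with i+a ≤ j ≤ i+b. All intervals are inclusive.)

Check (reset ∧ alarm) at every j in [3,4]:
  j=3: true
  j=4: true
All positions satisfy it → formula holds.

Yes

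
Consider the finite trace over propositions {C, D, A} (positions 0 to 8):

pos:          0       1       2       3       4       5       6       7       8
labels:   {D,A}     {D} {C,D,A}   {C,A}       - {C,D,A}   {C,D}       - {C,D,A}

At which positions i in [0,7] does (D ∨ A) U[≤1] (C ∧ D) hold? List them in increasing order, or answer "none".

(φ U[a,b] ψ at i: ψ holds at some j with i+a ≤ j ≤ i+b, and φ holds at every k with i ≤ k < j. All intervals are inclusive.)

Evaluate at each i in [0,7]:
  i=0: ✗ (no rhs in [0,1])
  i=1: ✓ (rhs at j=2; lhs holds on [1,1])
  i=2: ✓ (rhs at j=2)
  i=3: ✗ (no rhs in [3,4])
  i=4: ✗ (lhs fails at k=4 before rhs at j=5)
  i=5: ✓ (rhs at j=5)
  i=6: ✓ (rhs at j=6)
  i=7: ✗ (lhs fails at k=7 before rhs at j=8)

1, 2, 5, 6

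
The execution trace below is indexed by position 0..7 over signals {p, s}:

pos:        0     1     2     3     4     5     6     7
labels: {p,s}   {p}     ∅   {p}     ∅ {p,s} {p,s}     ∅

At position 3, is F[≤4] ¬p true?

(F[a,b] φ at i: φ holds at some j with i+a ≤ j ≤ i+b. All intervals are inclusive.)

Check ¬p at each j in [3,7]:
  j=3: false
  j=4: true
  j=5: false
  j=6: false
  j=7: true
Found at j=4 → formula holds.

True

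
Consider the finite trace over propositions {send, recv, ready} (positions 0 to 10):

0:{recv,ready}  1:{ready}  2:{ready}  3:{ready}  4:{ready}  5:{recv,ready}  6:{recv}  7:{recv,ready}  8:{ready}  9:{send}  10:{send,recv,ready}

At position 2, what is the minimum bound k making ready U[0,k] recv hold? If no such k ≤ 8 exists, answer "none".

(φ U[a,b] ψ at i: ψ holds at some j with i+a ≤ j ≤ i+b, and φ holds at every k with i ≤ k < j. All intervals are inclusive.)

Need earliest j ≥ 2 with recv, and ready at every k in [2,j-1].
  j=2: rhs fails.
  j=3: rhs fails.
  j=4: rhs fails.
  j=5: rhs holds; lhs holds on [2,4]. k = 3.

3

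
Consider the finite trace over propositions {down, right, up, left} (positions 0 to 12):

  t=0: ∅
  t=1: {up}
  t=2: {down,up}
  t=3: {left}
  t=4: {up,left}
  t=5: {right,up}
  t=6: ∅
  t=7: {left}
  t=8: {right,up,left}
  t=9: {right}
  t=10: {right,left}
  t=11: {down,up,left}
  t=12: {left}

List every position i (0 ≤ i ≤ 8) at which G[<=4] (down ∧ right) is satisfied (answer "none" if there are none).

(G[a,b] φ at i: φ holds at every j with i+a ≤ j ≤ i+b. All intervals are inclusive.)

Evaluate at each i in [0,8]:
  i=0: ✗ (fails at j=0)
  i=1: ✗ (fails at j=1)
  i=2: ✗ (fails at j=2)
  i=3: ✗ (fails at j=3)
  i=4: ✗ (fails at j=4)
  i=5: ✗ (fails at j=5)
  i=6: ✗ (fails at j=6)
  i=7: ✗ (fails at j=7)
  i=8: ✗ (fails at j=8)

none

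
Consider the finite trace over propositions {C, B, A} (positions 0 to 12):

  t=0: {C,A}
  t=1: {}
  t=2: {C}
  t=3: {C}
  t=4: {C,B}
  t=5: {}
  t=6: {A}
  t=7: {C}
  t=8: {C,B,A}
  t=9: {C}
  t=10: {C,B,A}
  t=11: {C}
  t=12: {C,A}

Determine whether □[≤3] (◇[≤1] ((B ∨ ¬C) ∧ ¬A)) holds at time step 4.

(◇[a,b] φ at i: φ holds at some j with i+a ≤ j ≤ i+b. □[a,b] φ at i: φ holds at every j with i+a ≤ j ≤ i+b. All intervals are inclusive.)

False

Check ◇[≤1] ((B ∨ ¬C) ∧ ¬A) at every j in [4,7]:
  j=4: holds (witness at 4)
  j=5: holds (witness at 5)
  j=6: fails (none in [6,7])
  j=7: fails (none in [7,8])
Fails at j=6 → formula fails.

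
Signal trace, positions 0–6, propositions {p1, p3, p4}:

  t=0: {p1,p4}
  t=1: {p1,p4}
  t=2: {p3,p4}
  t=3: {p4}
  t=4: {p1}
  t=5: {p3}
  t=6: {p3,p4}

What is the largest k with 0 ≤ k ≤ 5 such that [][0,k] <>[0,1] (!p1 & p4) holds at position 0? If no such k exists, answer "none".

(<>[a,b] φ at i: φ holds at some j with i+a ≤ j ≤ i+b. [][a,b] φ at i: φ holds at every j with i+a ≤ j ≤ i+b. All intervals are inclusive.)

none

<>[0,1] (!p1 & p4) must hold from j=0 onward; find where it first fails.
  j=0: fails → no k works.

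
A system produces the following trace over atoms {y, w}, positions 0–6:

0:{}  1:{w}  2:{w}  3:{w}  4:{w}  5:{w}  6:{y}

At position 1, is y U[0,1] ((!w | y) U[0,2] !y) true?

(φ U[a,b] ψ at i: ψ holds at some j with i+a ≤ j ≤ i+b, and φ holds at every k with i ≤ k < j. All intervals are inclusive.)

Need some j in [1,2] with ((!w | y) U[0,2] !y), and y at every k in [1,j-1].
  j=1: ((!w | y) U[0,2] !y) holds; no prefix to check → satisfied.

Holds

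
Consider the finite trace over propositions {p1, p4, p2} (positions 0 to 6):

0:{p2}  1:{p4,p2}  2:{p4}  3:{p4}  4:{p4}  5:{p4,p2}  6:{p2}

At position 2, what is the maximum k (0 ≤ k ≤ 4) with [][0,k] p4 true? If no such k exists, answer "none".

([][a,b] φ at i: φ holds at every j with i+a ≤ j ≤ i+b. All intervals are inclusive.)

3

p4 must hold from j=2 onward; find where it first fails.
  j=2: holds
  j=3: holds
  j=4: holds
  j=5: holds
  j=6: fails
Holds on [2,5], so largest k = 3.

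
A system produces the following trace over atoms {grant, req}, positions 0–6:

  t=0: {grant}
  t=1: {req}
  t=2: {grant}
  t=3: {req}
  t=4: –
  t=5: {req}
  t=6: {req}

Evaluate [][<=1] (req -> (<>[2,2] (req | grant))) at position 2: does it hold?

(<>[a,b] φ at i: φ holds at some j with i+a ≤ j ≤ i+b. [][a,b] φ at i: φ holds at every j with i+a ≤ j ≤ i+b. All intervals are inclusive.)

True

Check (req -> (<>[2,2] (req | grant))) at every j in [2,3]:
  j=2: antecedent false → ✓
  j=3: antecedent true; consequent holds (witness at 5) → ✓
All positions satisfy it → formula holds.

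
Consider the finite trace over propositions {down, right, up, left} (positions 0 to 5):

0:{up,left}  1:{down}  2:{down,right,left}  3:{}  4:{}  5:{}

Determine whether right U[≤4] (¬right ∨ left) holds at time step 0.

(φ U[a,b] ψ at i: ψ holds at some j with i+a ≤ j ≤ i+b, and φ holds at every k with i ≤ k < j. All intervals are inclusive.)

Need some j in [0,4] with (¬right ∨ left), and right at every k in [0,j-1].
  j=0: (¬right ∨ left) holds; no prefix to check → satisfied.

Yes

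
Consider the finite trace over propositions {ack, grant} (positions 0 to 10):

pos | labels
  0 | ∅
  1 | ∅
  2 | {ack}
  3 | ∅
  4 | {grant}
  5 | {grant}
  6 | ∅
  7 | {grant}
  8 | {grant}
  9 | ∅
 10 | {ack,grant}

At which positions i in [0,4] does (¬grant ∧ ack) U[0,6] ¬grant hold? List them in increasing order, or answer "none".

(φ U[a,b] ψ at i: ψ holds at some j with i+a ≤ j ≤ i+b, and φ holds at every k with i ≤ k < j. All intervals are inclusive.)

0, 1, 2, 3

Evaluate at each i in [0,4]:
  i=0: ✓ (rhs at j=0)
  i=1: ✓ (rhs at j=1)
  i=2: ✓ (rhs at j=2)
  i=3: ✓ (rhs at j=3)
  i=4: ✗ (lhs fails at k=4 before rhs at j=6)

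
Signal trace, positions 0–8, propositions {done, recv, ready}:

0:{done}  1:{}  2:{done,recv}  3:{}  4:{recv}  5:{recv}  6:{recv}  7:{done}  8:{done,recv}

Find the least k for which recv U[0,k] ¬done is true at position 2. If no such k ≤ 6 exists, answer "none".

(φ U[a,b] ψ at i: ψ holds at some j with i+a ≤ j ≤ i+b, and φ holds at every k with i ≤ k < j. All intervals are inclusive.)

1

Need earliest j ≥ 2 with ¬done, and recv at every k in [2,j-1].
  j=2: rhs fails.
  j=3: rhs holds; lhs holds on [2,2]. k = 1.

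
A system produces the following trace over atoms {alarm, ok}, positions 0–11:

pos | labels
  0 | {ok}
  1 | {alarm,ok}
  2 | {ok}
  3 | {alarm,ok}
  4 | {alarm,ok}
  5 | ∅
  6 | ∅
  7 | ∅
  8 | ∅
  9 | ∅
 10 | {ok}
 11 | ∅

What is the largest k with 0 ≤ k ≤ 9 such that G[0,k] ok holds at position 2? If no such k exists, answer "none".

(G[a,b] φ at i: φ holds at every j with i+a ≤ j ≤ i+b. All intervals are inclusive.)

ok must hold from j=2 onward; find where it first fails.
  j=2: holds
  j=3: holds
  j=4: holds
  j=5: fails
Holds on [2,4], so largest k = 2.

2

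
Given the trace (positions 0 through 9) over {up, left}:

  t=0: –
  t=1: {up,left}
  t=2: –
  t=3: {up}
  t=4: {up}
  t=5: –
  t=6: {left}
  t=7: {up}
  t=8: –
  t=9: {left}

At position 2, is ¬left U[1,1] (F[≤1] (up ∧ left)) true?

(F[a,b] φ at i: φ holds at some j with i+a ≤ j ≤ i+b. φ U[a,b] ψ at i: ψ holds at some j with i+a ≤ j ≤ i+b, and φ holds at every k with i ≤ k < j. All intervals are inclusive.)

Need some j in [3,3] with F[≤1] (up ∧ left), and ¬left at every k in [2,j-1].
  j=3: F[≤1] (up ∧ left) — fails (none in [3,4]).
No j in the window works → until fails.

Does not hold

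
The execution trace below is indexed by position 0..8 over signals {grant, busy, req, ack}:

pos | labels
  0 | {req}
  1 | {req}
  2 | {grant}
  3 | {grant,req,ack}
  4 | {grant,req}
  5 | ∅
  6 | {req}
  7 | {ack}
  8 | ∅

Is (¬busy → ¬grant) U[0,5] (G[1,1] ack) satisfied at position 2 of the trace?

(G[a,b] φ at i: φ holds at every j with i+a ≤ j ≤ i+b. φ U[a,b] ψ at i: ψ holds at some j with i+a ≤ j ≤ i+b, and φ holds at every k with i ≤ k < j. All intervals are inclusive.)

Need some j in [2,7] with G[1,1] ack, and (¬busy → ¬grant) at every k in [2,j-1].
  j=2: G[1,1] ack holds; no prefix to check → satisfied.

Holds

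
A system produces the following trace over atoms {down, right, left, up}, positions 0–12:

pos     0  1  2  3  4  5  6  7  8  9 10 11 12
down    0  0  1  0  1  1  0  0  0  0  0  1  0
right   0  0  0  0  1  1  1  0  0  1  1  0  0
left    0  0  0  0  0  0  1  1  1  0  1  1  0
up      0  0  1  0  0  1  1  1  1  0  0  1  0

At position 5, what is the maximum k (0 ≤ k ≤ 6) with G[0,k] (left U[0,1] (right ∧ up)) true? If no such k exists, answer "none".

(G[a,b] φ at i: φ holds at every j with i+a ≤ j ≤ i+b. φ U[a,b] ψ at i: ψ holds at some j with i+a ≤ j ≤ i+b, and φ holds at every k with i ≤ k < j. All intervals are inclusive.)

1

(left U[0,1] (right ∧ up)) must hold from j=5 onward; find where it first fails.
  j=5: holds
  j=6: holds
  j=7: fails
Holds on [5,6], so largest k = 1.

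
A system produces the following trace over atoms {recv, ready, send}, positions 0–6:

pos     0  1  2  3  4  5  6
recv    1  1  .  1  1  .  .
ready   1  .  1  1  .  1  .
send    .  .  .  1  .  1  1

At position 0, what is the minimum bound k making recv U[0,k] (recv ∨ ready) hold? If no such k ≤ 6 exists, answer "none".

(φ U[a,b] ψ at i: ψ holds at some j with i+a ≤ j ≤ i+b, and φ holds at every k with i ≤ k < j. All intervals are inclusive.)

Need earliest j ≥ 0 with (recv ∨ ready), and recv at every k in [0,j-1].
  j=0: rhs holds (empty prefix). k = 0.

0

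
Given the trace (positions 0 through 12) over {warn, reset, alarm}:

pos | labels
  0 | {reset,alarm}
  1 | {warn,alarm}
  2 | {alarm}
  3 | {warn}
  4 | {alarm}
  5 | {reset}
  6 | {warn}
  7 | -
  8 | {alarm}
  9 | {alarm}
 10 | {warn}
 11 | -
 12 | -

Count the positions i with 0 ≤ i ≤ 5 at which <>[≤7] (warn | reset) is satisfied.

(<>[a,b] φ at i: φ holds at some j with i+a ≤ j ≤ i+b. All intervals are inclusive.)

6

Evaluate at each i in [0,5]:
  i=0: ✓ (witness j=0)
  i=1: ✓ (witness j=1)
  i=2: ✓ (witness j=3)
  i=3: ✓ (witness j=3)
  i=4: ✓ (witness j=5)
  i=5: ✓ (witness j=5)
Positions where it holds: {0, 1, 2, 3, 4, 5} → 6.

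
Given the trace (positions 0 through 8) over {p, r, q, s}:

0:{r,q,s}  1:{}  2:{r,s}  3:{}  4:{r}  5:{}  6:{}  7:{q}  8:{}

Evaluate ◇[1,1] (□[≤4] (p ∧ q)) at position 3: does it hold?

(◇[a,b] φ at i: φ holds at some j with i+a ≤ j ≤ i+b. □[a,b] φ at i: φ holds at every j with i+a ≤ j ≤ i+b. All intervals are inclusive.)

Check □[≤4] (p ∧ q) at each j in [4,4]:
  j=4: fails at 4
No position in the window satisfies it → formula fails.

Does not hold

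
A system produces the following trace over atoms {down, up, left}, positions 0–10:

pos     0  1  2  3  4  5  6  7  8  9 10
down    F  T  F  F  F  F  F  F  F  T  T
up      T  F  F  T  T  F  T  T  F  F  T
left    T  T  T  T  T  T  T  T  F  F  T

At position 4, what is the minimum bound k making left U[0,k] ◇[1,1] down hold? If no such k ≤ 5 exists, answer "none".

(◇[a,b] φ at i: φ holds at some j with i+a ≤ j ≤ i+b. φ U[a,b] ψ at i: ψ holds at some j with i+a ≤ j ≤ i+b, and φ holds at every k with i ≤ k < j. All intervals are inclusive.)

4

Need earliest j ≥ 4 with ◇[1,1] down, and left at every k in [4,j-1].
  j=4: rhs fails.
  j=5: rhs fails.
  j=6: rhs fails.
  j=7: rhs fails.
  j=8: rhs holds; lhs holds on [4,7]. k = 4.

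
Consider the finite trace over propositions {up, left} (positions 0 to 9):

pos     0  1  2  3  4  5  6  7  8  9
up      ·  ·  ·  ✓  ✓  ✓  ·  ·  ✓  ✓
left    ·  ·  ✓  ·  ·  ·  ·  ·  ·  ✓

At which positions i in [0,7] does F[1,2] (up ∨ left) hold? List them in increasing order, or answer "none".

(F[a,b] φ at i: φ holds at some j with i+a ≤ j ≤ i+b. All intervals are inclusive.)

0, 1, 2, 3, 4, 6, 7

Evaluate at each i in [0,7]:
  i=0: ✓ (witness j=2)
  i=1: ✓ (witness j=2)
  i=2: ✓ (witness j=3)
  i=3: ✓ (witness j=4)
  i=4: ✓ (witness j=5)
  i=5: ✗ (none in [6,7])
  i=6: ✓ (witness j=8)
  i=7: ✓ (witness j=8)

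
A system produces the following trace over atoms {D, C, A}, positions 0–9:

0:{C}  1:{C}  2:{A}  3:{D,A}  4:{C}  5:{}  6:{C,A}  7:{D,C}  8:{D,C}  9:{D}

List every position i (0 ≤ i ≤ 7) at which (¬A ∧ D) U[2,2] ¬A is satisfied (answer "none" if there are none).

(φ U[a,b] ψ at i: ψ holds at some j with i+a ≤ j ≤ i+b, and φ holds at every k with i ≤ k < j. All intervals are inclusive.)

Evaluate at each i in [0,7]:
  i=0: ✗ (no rhs in [2,2])
  i=1: ✗ (no rhs in [3,3])
  i=2: ✗ (lhs fails at k=2 before rhs at j=4)
  i=3: ✗ (lhs fails at k=3 before rhs at j=5)
  i=4: ✗ (no rhs in [6,6])
  i=5: ✗ (lhs fails at k=5 before rhs at j=7)
  i=6: ✗ (lhs fails at k=6 before rhs at j=8)
  i=7: ✓ (rhs at j=9; lhs holds on [7,8])

7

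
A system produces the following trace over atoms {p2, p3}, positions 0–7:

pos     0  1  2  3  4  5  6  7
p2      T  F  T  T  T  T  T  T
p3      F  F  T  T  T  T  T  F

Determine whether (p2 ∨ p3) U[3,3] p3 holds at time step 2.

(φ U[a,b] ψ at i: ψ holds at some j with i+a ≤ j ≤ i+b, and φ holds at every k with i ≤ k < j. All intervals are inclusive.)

True

Need some j in [5,5] with p3, and (p2 ∨ p3) at every k in [2,j-1].
  j=5: p3 holds; (p2 ∨ p3) holds at every k in [2,4] → satisfied.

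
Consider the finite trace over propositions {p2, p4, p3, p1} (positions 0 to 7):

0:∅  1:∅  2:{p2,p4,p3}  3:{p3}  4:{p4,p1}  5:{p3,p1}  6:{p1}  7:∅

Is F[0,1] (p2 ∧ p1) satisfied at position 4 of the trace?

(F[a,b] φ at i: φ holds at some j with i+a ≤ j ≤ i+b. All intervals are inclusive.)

Check (p2 ∧ p1) at each j in [4,5]:
  j=4: false
  j=5: false
No position in the window satisfies it → formula fails.

Does not hold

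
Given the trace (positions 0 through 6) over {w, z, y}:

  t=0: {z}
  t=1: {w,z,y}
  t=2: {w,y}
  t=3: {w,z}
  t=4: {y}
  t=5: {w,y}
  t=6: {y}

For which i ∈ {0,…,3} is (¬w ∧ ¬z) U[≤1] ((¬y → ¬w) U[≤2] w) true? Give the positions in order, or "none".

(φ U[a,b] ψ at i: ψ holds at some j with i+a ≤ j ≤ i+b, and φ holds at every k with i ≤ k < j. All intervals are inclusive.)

Evaluate at each i in [0,3]:
  i=0: ✓ (rhs at j=0)
  i=1: ✓ (rhs at j=1)
  i=2: ✓ (rhs at j=2)
  i=3: ✓ (rhs at j=3)

0, 1, 2, 3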